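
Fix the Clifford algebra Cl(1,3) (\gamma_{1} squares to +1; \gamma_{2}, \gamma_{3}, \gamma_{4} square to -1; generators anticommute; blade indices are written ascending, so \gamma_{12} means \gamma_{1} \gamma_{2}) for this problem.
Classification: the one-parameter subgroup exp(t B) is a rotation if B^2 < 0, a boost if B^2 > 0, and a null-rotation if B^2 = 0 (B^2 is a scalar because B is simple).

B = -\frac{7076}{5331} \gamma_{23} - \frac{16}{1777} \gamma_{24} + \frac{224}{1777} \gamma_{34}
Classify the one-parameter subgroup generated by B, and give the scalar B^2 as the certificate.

B^2 term by term: the squares give (-\frac{7076}{5331})^2*(\gamma_{23})^2 + (-\frac{16}{1777})^2*(\gamma_{24})^2 + (\frac{224}{1777})^2*(\gamma_{34})^2 = \frac{50069776}{28419561}*(-1) + \frac{256}{3157729}*(-1) + \frac{50176}{3157729}*(-1) = -\frac{16}{9} (each basis 2-blade squares to minus the product of its generators' squares); cross terms between blades sharing an index anticommute and cancel. So B^2 = -\frac{16}{9}.
Answer: rotation, certificate B^2 = -\frac{16}{9}. No conjugation can change B^2 = -\frac{16}{9}; the sign gives the class.


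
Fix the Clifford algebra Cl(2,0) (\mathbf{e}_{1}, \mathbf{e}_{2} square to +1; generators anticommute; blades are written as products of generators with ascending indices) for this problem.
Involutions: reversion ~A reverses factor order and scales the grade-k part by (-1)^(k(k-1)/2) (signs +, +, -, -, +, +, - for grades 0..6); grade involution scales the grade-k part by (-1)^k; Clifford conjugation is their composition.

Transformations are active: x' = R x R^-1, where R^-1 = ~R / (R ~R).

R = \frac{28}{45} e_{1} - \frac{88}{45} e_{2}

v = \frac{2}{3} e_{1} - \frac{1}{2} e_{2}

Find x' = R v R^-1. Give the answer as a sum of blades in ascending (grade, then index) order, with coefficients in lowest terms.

~R = \frac{28}{45} e_{1} - \frac{88}{45} e_{2}, and R ~R = \frac{8528}{2025}, so R^-1 = ~R / (\frac{8528}{2025}).
R v = \frac{188}{135} + \frac{134}{135} e_{1} e_{2}
Answer: -\frac{136}{533} e_{1} - \frac{2537}{3198} e_{2}


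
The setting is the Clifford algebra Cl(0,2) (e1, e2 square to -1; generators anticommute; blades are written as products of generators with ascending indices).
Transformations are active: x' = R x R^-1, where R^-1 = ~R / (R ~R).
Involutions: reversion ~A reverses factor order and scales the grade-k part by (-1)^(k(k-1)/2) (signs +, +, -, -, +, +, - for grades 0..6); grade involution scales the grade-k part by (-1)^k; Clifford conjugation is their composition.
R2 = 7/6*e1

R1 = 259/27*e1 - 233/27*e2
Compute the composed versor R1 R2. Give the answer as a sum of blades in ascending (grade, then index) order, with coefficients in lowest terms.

Distribute over the terms of R2 (each basis-blade product reordered to ascending indices, repeated generators contracted through their squares):
R1 (7/6*e1) = -1813/162 + 1631/162*e1 e2
Answer: -1813/162 + 1631/162*e1 e2


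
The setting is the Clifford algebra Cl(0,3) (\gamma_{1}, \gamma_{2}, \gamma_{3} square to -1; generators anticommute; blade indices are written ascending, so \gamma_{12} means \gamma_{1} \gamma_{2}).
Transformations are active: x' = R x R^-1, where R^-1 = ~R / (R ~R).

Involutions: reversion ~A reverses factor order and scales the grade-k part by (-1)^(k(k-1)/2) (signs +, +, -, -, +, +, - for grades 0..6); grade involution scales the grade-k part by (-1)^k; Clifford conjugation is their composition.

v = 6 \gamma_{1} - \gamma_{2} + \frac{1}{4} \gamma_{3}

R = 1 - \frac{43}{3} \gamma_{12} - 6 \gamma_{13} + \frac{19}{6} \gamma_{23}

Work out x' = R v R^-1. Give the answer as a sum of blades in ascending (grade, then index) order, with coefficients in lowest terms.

~R = 1 + \frac{43}{3} \gamma_{12} + 6 \gamma_{13} - \frac{19}{6} \gamma_{23}, and R ~R = \frac{9089}{36}, so R^-1 = ~R / (\frac{9089}{36}).
R v = -\frac{41}{6} \gamma_{1} - \frac{2107}{24} \gamma_{2} - \frac{467}{12} \gamma_{3} + \frac{113}{12} \gamma_{123}
Answer: -\frac{52879}{9089} \gamma_{1} + \frac{6836}{9089} \gamma_{2} - \frac{59169}{36356} \gamma_{3}


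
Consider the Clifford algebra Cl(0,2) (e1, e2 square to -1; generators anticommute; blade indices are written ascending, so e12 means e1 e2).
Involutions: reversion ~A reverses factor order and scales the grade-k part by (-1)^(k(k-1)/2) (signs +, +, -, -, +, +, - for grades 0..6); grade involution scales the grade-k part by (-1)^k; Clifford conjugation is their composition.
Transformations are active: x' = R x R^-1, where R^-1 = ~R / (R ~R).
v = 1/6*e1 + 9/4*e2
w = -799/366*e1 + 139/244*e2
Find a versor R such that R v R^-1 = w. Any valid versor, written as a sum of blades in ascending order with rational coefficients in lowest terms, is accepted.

Since q(v) = q(w) = -733/144, the sum R = v + w = -123/61*e1 + 172/61*e2 does the job whenever invertible.
Answer: -123/61*e1 + 172/61*e2


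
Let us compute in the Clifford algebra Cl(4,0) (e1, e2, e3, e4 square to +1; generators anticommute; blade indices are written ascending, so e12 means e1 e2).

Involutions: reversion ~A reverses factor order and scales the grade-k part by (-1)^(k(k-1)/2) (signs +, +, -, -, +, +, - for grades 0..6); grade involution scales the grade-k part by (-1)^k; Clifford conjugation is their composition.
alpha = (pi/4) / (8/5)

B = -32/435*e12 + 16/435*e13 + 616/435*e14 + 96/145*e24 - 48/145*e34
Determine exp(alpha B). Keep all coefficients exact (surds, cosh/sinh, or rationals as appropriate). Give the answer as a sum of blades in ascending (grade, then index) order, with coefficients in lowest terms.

B^2 term by term: the squares give (-32/435)^2*(e12)^2 + (16/435)^2*(e13)^2 + (616/435)^2*(e14)^2 + (96/145)^2*(e24)^2 + (-48/145)^2*(e34)^2 = 1024/189225*(-1) + 256/189225*(-1) + 379456/189225*(-1) + 9216/21025*(-1) + 2304/21025*(-1) = -64/25 (each basis 2-blade squares to minus the product of its generators' squares); cross terms between blades sharing an index anticommute and cancel; the commuting (index-disjoint) pairs give grade-4 terms 2*c*c'*(blade product), which cancel blade by blade — e1234: 1024/21025 - 1024/21025 = 0 — confirming B is simple. So B^2 = -64/25.
B^2 = -64/25 — a negative square means the series sums to a rotation: l = 8/5, alpha*l = pi/4, so exp(alpha B) = cos(pi/4) + (sin(pi/4)/(8/5))*B = sqrt(2)/2 + (5*sqrt(2)/16)*B.
Answer: sqrt(2)/2 - 2*sqrt(2)/87*e12 + sqrt(2)/87*e13 + 77*sqrt(2)/174*e14 + 6*sqrt(2)/29*e24 - 3*sqrt(2)/29*e34


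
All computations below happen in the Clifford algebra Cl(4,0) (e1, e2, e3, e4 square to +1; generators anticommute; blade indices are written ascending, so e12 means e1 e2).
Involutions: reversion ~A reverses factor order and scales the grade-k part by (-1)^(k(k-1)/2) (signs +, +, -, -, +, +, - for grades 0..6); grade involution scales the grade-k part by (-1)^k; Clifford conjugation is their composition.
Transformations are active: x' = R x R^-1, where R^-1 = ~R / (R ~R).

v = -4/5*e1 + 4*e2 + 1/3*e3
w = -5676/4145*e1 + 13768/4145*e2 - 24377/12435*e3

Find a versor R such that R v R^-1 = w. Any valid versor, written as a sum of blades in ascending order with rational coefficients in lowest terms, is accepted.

Since q(v) = q(w) = 3769/225, the sum R = v + w = -8992/4145*e1 + 30348/4145*e2 - 6744/4145*e3 does the job whenever invertible.
Answer: -8992/4145*e1 + 30348/4145*e2 - 6744/4145*e3


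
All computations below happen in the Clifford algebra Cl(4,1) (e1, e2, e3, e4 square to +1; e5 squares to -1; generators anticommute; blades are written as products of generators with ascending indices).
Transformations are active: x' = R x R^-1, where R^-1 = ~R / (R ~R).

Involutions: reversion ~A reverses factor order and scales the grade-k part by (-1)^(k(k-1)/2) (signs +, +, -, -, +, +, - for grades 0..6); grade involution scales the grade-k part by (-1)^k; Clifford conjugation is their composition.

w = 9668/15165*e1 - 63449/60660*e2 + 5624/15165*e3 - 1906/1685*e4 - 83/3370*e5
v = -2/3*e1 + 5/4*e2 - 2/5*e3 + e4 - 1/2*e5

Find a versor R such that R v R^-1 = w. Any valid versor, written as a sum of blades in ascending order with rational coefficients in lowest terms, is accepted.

R = v + w = -442/15165*e1 + 3094/15165*e2 - 442/15165*e3 - 221/1685*e4 - 884/1685*e5 works: the equal norms (10501/3600) guarantee its sandwich swaps v into w.
Answer: -442/15165*e1 + 3094/15165*e2 - 442/15165*e3 - 221/1685*e4 - 884/1685*e5


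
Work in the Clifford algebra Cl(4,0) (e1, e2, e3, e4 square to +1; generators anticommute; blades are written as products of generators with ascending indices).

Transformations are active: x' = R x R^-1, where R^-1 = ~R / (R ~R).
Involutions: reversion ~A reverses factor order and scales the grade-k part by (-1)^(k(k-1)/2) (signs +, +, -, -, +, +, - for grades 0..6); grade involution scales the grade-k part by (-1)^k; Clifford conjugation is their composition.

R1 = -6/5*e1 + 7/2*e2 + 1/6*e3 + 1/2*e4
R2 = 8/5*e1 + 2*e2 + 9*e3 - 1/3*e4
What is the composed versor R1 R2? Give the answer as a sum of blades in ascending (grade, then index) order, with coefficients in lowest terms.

Distribute over the terms of R1 (each basis-blade product reordered to ascending indices, repeated generators contracted through their squares):
(-6/5*e1) R2 = -48/25 - 12/5*e1 e2 - 54/5*e1 e3 + 2/5*e1 e4
(7/2*e2) R2 = 7 - 28/5*e1 e2 + 63/2*e2 e3 - 7/6*e2 e4
(1/6*e3) R2 = 3/2 - 4/15*e1 e3 - 1/3*e2 e3 - 1/18*e3 e4
(1/2*e4) R2 = -1/6 - 4/5*e1 e4 - e2 e4 - 9/2*e3 e4
Summing the partial products and collecting blades:
Answer: 481/75 - 8*e1 e2 - 166/15*e1 e3 - 2/5*e1 e4 + 187/6*e2 e3 - 13/6*e2 e4 - 41/9*e3 e4


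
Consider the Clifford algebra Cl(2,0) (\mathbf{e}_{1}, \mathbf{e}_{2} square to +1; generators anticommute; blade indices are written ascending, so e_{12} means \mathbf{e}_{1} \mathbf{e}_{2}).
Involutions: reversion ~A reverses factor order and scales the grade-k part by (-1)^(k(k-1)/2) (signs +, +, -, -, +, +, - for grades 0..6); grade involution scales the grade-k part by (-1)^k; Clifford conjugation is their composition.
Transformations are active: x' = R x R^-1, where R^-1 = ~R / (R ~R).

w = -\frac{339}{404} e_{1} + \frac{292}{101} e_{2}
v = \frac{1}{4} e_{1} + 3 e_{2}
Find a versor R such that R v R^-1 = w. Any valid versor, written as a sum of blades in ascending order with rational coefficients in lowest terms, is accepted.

Equal squares first: v^2 = w^2 = \frac{145}{16}. Then v + w = -\frac{119}{202} e_{1} + \frac{595}{101} e_{2} is a versor taking v to w, provided it is invertible.
Answer: -\frac{119}{202} e_{1} + \frac{595}{101} e_{2}


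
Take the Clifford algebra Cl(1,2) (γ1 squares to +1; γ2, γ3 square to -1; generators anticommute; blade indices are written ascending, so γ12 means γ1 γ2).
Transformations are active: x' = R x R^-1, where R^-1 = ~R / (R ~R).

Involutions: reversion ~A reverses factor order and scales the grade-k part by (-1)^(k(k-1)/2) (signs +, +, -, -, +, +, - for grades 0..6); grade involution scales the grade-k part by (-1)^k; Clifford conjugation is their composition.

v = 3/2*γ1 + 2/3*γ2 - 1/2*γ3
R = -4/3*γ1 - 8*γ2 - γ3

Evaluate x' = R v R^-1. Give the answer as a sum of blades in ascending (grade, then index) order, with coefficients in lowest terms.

~R = -4/3*γ1 - 8*γ2 - γ3, and R ~R = -569/9, so R^-1 = ~R / (-569/9).
R v = 17/6 + 100/9*γ12 + 13/6*γ13 + 14/3*γ23
Answer: -1571/1138*γ1 + 86/1707*γ2 + 671/1138*γ3


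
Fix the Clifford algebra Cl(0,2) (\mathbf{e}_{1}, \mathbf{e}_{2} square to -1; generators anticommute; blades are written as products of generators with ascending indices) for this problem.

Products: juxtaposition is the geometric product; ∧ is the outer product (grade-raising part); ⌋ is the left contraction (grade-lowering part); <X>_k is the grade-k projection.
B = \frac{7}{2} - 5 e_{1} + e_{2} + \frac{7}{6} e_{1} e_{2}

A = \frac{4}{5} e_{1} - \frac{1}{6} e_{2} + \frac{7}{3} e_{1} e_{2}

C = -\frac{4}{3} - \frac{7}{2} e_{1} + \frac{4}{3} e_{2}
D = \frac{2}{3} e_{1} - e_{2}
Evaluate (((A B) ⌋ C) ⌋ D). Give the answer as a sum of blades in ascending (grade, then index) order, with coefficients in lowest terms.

step 1: \frac{13}{9} + \frac{49}{180} e_{1} - \frac{791}{60} e_{2} + \frac{122}{15} e_{1} e_{2}
step 2: \frac{17933}{1080} - \frac{91}{18} e_{1} + \frac{52}{27} e_{2}
step 3: \frac{143}{27} + \frac{17933}{1620} e_{1} - \frac{17933}{1080} e_{2}
Answer: \frac{143}{27} + \frac{17933}{1620} e_{1} - \frac{17933}{1080} e_{2}


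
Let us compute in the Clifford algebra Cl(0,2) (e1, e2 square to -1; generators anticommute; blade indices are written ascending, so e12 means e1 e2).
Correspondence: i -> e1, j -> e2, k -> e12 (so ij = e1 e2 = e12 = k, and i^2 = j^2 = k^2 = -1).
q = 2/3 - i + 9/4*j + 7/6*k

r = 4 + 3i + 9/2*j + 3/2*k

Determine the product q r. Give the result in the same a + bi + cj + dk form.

In blades: q = 2/3 - e1 + 9/4*e2 + 7/6*e12, r = 4 + 3*e1 + 9/2*e2 + 3/2*e12.
Distribute q over r term by term (generator squares from the signature, products reordered to ascending indices): (2/3)*r = 8/3 + 2*e1 + 3*e2 + e12; (-e1)*r = 3 - 4*e1 + 3/2*e2 - 9/2*e12; (9/4*e2)*r = -81/8 + 27/8*e1 + 9*e2 - 27/4*e12; (7/6*e12)*r = -7/4 - 21/4*e1 + 7/2*e2 + 14/3*e12.
Sum: -149/24 - 31/8*e1 + 17*e2 - 67/12*e12; translating back through the correspondence:
Answer: -149/24 - 31/8*i + 17j - 67/12*k


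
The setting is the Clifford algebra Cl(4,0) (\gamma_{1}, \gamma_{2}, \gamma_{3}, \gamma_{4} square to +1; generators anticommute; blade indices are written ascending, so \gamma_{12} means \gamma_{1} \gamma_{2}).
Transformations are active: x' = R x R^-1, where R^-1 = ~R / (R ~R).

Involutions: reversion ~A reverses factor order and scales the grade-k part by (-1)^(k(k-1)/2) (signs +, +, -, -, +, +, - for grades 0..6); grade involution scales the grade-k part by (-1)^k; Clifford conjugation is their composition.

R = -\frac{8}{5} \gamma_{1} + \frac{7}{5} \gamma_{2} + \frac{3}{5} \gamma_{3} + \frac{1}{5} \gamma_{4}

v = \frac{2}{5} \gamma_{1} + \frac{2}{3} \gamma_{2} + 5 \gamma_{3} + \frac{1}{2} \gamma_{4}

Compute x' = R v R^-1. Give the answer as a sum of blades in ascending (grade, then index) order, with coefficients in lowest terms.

~R = -\frac{8}{5} \gamma_{1} + \frac{7}{5} \gamma_{2} + \frac{3}{5} \gamma_{3} + \frac{1}{5} \gamma_{4}, and R ~R = \frac{123}{25}, so R^-1 = ~R / (\frac{123}{25}).
R v = \frac{509}{150} - \frac{122}{75} \gamma_{12} - \frac{206}{25} \gamma_{13} - \frac{22}{25} \gamma_{14} + \frac{33}{5} \gamma_{23} + \frac{17}{30} \gamma_{24} - \frac{7}{10} \gamma_{34}
Answer: -\frac{962}{369} \gamma_{1} + \frac{2333}{1845} \gamma_{2} - \frac{2566}{615} \gamma_{3} - \frac{827}{3690} \gamma_{4}


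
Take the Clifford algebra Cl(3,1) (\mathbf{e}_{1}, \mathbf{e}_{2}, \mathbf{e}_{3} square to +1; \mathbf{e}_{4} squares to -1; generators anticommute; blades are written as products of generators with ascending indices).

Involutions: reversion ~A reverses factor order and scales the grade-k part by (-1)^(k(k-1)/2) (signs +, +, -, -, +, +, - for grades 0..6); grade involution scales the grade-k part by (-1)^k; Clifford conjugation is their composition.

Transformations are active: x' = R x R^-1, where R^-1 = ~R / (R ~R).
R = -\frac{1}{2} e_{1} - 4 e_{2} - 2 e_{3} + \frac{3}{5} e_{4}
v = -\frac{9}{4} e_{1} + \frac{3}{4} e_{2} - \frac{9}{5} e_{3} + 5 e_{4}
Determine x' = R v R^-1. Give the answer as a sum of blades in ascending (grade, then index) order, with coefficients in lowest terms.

~R = -\frac{1}{2} e_{1} - 4 e_{2} - 2 e_{3} + \frac{3}{5} e_{4}, and R ~R = \frac{1989}{100}, so R^-1 = ~R / (\frac{1989}{100}).
R v = -\frac{51}{40} - \frac{75}{8} e_{1} e_{2} - \frac{18}{5} e_{1} e_{3} - \frac{23}{20} e_{1} e_{4} + \frac{87}{10} e_{2} e_{3} - \frac{409}{20} e_{2} e_{4} - \frac{223}{25} e_{3} e_{4}
Answer: \frac{361}{156} e_{1} - \frac{37}{156} e_{2} + \frac{401}{195} e_{3} - \frac{66}{13} e_{4}


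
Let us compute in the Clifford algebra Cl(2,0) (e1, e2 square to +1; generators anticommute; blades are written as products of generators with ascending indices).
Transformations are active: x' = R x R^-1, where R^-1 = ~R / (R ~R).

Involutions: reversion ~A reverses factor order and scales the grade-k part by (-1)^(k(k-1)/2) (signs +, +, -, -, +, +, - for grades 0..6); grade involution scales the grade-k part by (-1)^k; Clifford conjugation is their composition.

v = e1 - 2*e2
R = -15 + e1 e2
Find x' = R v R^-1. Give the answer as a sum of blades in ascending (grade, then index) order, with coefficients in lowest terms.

~R = -15 - e1 e2, and R ~R = 226, so R^-1 = ~R / (226).
R v = -17*e1 + 29*e2
Answer: 142/113*e1 - 209/113*e2


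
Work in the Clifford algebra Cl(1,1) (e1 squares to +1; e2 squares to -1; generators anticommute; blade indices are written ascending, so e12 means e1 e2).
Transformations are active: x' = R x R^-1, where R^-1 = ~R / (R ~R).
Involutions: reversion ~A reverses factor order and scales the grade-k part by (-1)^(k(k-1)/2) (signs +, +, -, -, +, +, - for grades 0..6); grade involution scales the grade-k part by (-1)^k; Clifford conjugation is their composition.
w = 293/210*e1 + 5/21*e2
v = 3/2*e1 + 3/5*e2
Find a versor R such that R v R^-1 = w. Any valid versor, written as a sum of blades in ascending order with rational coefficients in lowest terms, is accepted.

Construction: equal norms (both 189/100) license R = v + w = 304/105*e1 + 88/105*e2 — nothing changes along that direction, while (v - w)/2 changes sign, so v maps onto w.
Answer: 304/105*e1 + 88/105*e2


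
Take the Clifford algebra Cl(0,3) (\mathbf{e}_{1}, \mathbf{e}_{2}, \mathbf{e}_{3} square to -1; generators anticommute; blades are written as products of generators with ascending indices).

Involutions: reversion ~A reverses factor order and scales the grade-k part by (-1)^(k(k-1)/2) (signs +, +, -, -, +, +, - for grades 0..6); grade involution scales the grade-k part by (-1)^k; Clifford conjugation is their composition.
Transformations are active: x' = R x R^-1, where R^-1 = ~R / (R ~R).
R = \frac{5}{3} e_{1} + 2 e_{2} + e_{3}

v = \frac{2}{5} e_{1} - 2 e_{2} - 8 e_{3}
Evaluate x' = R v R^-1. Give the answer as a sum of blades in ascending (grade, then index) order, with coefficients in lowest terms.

~R = \frac{5}{3} e_{1} + 2 e_{2} + e_{3}, and R ~R = -\frac{70}{9}, so R^-1 = ~R / (-\frac{70}{9}).
R v = \frac{34}{3} - \frac{62}{15} e_{1} e_{2} - \frac{206}{15} e_{1} e_{3} - 14 e_{2} e_{3}
Answer: -\frac{184}{35} e_{1} - \frac{134}{35} e_{2} + \frac{178}{35} e_{3}


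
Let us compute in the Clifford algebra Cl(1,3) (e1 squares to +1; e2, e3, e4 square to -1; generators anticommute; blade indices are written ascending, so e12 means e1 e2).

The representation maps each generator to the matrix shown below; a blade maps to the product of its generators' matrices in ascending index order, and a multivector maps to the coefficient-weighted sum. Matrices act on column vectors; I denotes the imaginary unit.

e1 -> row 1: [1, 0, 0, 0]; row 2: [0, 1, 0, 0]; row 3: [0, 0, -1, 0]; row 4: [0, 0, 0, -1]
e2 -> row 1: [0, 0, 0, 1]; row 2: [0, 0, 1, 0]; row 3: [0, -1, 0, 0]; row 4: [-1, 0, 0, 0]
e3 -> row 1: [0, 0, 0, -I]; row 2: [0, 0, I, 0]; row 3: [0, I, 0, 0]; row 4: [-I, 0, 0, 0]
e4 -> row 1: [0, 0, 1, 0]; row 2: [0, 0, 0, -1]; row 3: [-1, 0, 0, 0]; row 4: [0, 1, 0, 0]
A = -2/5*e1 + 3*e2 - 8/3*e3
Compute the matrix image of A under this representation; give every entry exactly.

M = (-2/5)*rho(e1) + (3)*rho(e2) + (-8/3)*rho(e3), summed entrywise:
Answer: row 1: [-2/5, 0, 0, 3 + 8*I/3]; row 2: [0, -2/5, 3 - 8*I/3, 0]; row 3: [0, -3 - 8*I/3, 2/5, 0]; row 4: [-3 + 8*I/3, 0, 0, 2/5]


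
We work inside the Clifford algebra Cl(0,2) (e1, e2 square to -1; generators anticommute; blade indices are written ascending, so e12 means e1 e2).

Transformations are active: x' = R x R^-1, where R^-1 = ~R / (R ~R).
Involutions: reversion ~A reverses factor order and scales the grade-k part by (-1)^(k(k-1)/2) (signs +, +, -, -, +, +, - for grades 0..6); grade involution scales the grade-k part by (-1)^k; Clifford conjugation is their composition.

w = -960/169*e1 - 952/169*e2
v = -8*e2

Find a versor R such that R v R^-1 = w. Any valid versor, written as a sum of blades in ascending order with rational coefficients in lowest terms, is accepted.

Take R = v + w = -960/169*e1 - 2304/169*e2. Because q(v) = q(w) = -64, conjugation by R sends v exactly to w.
Answer: -960/169*e1 - 2304/169*e2


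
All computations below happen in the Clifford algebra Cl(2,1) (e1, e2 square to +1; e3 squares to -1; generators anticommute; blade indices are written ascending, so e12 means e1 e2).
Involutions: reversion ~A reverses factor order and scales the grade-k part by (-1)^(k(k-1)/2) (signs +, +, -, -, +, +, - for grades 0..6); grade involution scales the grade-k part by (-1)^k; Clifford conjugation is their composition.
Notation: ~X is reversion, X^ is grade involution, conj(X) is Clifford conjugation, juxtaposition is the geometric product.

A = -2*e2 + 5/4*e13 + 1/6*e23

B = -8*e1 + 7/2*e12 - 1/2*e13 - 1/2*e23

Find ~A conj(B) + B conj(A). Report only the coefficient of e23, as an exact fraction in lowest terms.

first term: -17/24 - 7*e1 + 9*e3 + 371/24*e12 - 7/12*e13 + 35/8*e23 - 1/3*e123
second term: 17/24 + 7*e1 + 11*e3 - 397/24*e12 - 7/12*e13 + 35/8*e23 + 7/3*e123
Answer: 35/4


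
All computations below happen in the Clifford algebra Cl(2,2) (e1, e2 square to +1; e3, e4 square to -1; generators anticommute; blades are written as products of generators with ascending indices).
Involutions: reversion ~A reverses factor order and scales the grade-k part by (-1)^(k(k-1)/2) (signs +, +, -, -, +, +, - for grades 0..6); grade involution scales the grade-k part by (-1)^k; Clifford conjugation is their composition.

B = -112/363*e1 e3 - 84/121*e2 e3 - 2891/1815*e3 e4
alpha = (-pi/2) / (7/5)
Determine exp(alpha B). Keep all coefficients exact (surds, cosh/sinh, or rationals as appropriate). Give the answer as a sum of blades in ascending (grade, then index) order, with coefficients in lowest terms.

B^2 term by term: the squares give (-112/363)^2*(e1 e3)^2 + (-84/121)^2*(e2 e3)^2 + (-2891/1815)^2*(e3 e4)^2 = 12544/131769*(+1) + 7056/14641*(+1) + 8357881/3294225*(-1) = -49/25 (each basis 2-blade squares to minus the product of its generators' squares); cross terms between blades sharing an index anticommute and cancel. So B^2 = -49/25.
B^2 = -49/25 — the series telescopes trigonometrically here: l = 7/5, alpha*l = -pi/2, so exp(alpha B) = cos(-pi/2) + (sin(-pi/2)/(7/5))*B = 0 + (-5/7)*B.
Answer: 80/363*e1 e3 + 60/121*e2 e3 + 413/363*e3 e4


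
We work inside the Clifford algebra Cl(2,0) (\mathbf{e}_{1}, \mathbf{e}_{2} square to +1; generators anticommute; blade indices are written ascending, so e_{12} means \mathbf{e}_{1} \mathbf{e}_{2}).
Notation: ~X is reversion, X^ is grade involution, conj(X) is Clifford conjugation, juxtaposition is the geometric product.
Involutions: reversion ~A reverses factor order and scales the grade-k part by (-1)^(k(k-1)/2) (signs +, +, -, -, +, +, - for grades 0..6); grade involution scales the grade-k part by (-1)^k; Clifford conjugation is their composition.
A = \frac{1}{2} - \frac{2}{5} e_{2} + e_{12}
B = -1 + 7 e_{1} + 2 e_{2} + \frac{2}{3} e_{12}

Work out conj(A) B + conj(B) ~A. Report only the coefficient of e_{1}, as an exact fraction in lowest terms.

first term: \frac{29}{30} + \frac{37}{30} e_{1} + \frac{38}{5} e_{2} - \frac{22}{15} e_{12}
second term: -\frac{11}{30} - \frac{157}{30} e_{1} + \frac{32}{5} e_{2} + \frac{52}{15} e_{12}
Answer: -4


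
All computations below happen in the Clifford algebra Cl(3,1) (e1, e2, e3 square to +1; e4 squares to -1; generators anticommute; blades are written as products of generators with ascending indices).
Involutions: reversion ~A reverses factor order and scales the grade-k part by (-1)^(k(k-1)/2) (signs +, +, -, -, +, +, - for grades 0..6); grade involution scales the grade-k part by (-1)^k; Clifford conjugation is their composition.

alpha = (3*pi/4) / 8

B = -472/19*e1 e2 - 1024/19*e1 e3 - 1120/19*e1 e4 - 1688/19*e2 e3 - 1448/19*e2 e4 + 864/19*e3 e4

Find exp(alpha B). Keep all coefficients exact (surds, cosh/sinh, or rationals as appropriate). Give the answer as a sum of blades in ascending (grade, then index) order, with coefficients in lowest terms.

B^2 term by term: the squares give (-472/19)^2*(e1 e2)^2 + (-1024/19)^2*(e1 e3)^2 + (-1120/19)^2*(e1 e4)^2 + (-1688/19)^2*(e2 e3)^2 + (-1448/19)^2*(e2 e4)^2 + (864/19)^2*(e3 e4)^2 = 222784/361*(-1) + 1048576/361*(-1) + 1254400/361*(+1) + 2849344/361*(-1) + 2096704/361*(+1) + 746496/361*(+1) = -64 (each basis 2-blade squares to minus the product of its generators' squares); cross terms between blades sharing an index anticommute and cancel; the commuting (index-disjoint) pairs give grade-4 terms 2*c*c'*(blade product), which cancel blade by blade — e1 e2 e3 e4: -815616/361 - 2965504/361 + 3781120/361 = 0 — confirming B is simple. So B^2 = -64.
B^2 = -64 — circular case — the even/odd split gives cos and sin: l = 8, alpha*l = 3*pi/4, so exp(alpha B) = cos(3*pi/4) + (sin(3*pi/4)/8)*B = -sqrt(2)/2 + (sqrt(2)/16)*B.
Answer: -sqrt(2)/2 - 59*sqrt(2)/38*e1 e2 - 64*sqrt(2)/19*e1 e3 - 70*sqrt(2)/19*e1 e4 - 211*sqrt(2)/38*e2 e3 - 181*sqrt(2)/38*e2 e4 + 54*sqrt(2)/19*e3 e4


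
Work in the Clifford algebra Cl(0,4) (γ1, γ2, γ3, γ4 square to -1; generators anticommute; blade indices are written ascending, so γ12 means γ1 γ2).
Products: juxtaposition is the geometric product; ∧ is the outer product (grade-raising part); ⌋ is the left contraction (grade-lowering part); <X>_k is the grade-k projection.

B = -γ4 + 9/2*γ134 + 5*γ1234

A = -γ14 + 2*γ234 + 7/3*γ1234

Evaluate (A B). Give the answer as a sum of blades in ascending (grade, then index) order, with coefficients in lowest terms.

step 1: 35/3 - 11*γ1 - 21/2*γ2 - 9/2*γ3 + 9*γ12 + 7*γ23 + 7/3*γ123
Answer: 35/3 - 11*γ1 - 21/2*γ2 - 9/2*γ3 + 9*γ12 + 7*γ23 + 7/3*γ123


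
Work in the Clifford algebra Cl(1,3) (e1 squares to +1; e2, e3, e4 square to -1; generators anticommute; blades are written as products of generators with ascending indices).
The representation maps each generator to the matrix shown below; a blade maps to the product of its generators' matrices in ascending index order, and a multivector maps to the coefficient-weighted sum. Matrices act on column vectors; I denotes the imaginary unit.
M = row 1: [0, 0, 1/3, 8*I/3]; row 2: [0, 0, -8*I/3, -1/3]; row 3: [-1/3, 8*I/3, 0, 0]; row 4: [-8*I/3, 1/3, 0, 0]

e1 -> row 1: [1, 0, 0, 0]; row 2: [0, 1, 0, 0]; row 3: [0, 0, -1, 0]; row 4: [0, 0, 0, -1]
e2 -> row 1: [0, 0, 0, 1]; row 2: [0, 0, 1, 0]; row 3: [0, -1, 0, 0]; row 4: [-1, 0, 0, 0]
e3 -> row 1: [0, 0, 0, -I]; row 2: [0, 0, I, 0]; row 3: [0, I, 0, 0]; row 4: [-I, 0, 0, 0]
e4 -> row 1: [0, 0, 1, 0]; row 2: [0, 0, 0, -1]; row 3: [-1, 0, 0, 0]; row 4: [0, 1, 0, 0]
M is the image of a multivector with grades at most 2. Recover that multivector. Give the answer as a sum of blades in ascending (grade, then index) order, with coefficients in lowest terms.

Method: the blade images are trace-orthogonal — tr(rho(e_A) rho(e_B)^-1) = 4 if A = B and 0 otherwise — and rho(e_A)^-1 = (e_A)^2 * rho(e_A) with (e_A)^2 = +1 or -1, so the coefficient of e_A in the preimage is (e_A)^2 * tr(M rho(e_A))/4.
Nonzero projections over blades of grade <= 2: e4: (e4)^2 = -1, tr(M rho(e4)) = -4/3, coefficient 1/3; e1 e3: (e1 e3)^2 = +1, tr(M rho(e1 e3)) = -32/3, coefficient -8/3. Every other blade of grade <= 2 projects to 0.
Answer: 1/3*e4 - 8/3*e1 e3


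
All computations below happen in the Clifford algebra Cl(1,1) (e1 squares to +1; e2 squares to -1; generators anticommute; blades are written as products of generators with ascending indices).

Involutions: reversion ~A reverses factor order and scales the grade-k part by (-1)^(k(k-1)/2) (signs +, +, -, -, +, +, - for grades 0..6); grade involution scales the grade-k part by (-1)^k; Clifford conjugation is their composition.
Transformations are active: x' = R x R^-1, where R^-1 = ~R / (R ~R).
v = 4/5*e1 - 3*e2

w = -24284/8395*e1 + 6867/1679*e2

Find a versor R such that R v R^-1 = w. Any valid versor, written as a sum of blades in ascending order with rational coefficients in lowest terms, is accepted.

Sketch: the shared square -209/25 makes R = v + w = -17568/8395*e1 + 1830/1679*e2 the natural versor; its sandwich fixes that direction, negates (v - w)/2, and sends v to w.
Answer: -17568/8395*e1 + 1830/1679*e2


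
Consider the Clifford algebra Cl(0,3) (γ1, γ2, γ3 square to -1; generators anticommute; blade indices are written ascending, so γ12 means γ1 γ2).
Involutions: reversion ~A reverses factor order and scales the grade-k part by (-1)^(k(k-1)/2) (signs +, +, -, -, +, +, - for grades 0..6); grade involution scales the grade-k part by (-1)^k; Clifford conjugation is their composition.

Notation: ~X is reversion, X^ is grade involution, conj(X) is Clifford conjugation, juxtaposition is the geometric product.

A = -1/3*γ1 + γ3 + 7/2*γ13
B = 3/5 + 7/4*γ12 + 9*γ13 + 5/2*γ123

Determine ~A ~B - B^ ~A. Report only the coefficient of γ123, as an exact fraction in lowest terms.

first term: -63/2 - 46/5*γ1 + 49/6*γ2 - 12/5*γ3 + 5/2*γ12 - 21/10*γ13 - 167/24*γ23 - 7/4*γ123
second term: 63/2 - 46/5*γ1 + 49/6*γ2 - 12/5*γ3 + 5/2*γ12 - 21/10*γ13 - 167/24*γ23 + 7/4*γ123
Answer: -7/2


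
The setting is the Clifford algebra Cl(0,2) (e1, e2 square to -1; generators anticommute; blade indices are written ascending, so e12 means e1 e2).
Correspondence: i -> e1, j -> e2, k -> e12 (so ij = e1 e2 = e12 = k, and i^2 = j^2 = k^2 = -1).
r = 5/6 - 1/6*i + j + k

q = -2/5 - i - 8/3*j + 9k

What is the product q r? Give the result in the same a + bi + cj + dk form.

In blades: q = -2/5 - e1 - 8/3*e2 + 9*e12, r = 5/6 - 1/6*e1 + e2 + e12.
Distribute q over r term by term (generator squares from the signature, products reordered to ascending indices): (-2/5)*r = -1/3 + 1/15*e1 - 2/5*e2 - 2/5*e12; (-e1)*r = -1/6 - 5/6*e1 + e2 - e12; (-8/3*e2)*r = 8/3 - 8/3*e1 - 20/9*e2 - 4/9*e12; (9*e12)*r = -9 - 9*e1 - 3/2*e2 + 15/2*e12.
Sum: -41/6 - 373/30*e1 - 281/90*e2 + 509/90*e12; translating back through the correspondence:
Answer: -41/6 - 373/30*i - 281/90*j + 509/90*k


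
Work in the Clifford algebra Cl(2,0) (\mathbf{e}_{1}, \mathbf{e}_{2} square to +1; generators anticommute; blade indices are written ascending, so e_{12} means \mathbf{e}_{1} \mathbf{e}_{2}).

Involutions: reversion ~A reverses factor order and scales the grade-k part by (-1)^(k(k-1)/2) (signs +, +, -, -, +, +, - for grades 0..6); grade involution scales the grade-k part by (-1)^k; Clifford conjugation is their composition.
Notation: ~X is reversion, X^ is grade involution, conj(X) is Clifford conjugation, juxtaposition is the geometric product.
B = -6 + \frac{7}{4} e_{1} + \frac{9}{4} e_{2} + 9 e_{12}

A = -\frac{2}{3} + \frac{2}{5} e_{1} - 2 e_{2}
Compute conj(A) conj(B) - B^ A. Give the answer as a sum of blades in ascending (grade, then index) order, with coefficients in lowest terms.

first term: \frac{1}{5} + \frac{647}{30} e_{1} - \frac{69}{10} e_{2} + \frac{52}{5} e_{12}
second term: \frac{39}{5} - \frac{577}{30} e_{1} + \frac{99}{10} e_{2} - \frac{8}{5} e_{12}
Answer: -\frac{38}{5} + \frac{204}{5} e_{1} - \frac{84}{5} e_{2} + 12 e_{12}


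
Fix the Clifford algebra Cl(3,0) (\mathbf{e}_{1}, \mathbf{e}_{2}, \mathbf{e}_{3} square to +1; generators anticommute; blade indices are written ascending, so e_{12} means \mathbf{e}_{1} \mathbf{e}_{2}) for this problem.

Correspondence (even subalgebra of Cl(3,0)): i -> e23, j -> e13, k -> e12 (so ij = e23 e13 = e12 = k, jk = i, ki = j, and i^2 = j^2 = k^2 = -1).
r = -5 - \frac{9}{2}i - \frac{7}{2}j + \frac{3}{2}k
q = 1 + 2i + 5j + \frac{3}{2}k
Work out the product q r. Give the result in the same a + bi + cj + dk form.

In blades: q = 1 + \frac{3}{2} e_{12} + 5 e_{13} + 2 e_{23}, r = -5 + \frac{3}{2} e_{12} - \frac{7}{2} e_{13} - \frac{9}{2} e_{23}.
Distribute q over r term by term (generator squares from the signature, products reordered to ascending indices): (1)*r = -5 + \frac{3}{2} e_{12} - \frac{7}{2} e_{13} - \frac{9}{2} e_{23}; (\frac{3}{2} e_{12})*r = -\frac{9}{4} - \frac{15}{2} e_{12} - \frac{27}{4} e_{13} + \frac{21}{4} e_{23}; (5 e_{13})*r = \frac{35}{2} + \frac{45}{2} e_{12} - 25 e_{13} + \frac{15}{2} e_{23}; (2 e_{23})*r = 9 - 7 e_{12} - 3 e_{13} - 10 e_{23}.
Sum: \frac{77}{4} + \frac{19}{2} e_{12} - \frac{153}{4} e_{13} - \frac{7}{4} e_{23}; translating back through the correspondence:
Answer: \frac{77}{4} - \frac{7}{4}i - \frac{153}{4}j + \frac{19}{2}k


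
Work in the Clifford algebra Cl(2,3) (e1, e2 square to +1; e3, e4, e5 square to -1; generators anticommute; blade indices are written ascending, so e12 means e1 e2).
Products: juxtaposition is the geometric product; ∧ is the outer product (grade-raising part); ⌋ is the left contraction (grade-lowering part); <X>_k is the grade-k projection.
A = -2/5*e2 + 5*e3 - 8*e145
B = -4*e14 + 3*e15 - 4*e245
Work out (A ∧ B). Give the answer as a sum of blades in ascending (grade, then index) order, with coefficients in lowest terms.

step 1: -8/5*e124 + 6/5*e125 + 20*e134 - 15*e135 + 20*e2345
Answer: -8/5*e124 + 6/5*e125 + 20*e134 - 15*e135 + 20*e2345


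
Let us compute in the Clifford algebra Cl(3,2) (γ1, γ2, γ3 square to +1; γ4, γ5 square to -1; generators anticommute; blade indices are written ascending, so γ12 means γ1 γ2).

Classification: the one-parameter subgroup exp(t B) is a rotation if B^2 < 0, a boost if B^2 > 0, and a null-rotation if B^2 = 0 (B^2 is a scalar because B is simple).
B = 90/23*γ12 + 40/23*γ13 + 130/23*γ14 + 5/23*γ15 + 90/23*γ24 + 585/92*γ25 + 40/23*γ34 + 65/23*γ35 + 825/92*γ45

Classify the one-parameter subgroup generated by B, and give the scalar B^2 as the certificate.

B^2 term by term: the squares give (90/23)^2*(γ12)^2 + (40/23)^2*(γ13)^2 + (130/23)^2*(γ14)^2 + (5/23)^2*(γ15)^2 + (90/23)^2*(γ24)^2 + (585/92)^2*(γ25)^2 + (40/23)^2*(γ34)^2 + (65/23)^2*(γ35)^2 + (825/92)^2*(γ45)^2 = 8100/529*(-1) + 1600/529*(-1) + 16900/529*(+1) + 25/529*(+1) + 8100/529*(+1) + 342225/8464*(+1) + 1600/529*(+1) + 4225/529*(+1) + 680625/8464*(-1) = 0 (each basis 2-blade squares to minus the product of its generators' squares); cross terms between blades sharing an index anticommute and cancel; the commuting (index-disjoint) pairs give grade-4 terms 2*c*c'*(blade product), which cancel blade by blade — γ1234: 7200/529 - 7200/529 = 0; γ1235: 11700/529 - 11700/529 = 0; γ1245: 37125/529 - 38025/529 + 900/529 = 0; γ1345: 16500/529 - 16900/529 + 400/529 = 0; γ2345: -11700/529 + 11700/529 = 0 — confirming B is simple. So B^2 = 0.
Answer: null-rotation, certificate B^2 = 0. Because 0 is invariant under every versor sandwich, the classification follows from its sign alone.


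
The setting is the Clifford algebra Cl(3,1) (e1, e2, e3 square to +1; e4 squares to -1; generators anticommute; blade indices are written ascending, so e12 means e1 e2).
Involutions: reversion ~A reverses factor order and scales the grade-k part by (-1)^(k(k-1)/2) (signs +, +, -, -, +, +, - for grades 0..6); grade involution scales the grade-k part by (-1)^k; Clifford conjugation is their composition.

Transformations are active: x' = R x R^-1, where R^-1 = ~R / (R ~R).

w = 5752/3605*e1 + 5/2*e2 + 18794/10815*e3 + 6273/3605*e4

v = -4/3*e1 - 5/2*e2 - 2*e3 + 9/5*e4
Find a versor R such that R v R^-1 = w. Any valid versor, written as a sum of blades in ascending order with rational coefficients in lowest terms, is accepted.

Here q(v) = q(w) = 7909/900; the classical choice R = v + w = 2836/10815*e1 - 2836/10815*e3 + 12762/3605*e4 then realises v -> w under the sandwich.
Answer: 2836/10815*e1 - 2836/10815*e3 + 12762/3605*e4


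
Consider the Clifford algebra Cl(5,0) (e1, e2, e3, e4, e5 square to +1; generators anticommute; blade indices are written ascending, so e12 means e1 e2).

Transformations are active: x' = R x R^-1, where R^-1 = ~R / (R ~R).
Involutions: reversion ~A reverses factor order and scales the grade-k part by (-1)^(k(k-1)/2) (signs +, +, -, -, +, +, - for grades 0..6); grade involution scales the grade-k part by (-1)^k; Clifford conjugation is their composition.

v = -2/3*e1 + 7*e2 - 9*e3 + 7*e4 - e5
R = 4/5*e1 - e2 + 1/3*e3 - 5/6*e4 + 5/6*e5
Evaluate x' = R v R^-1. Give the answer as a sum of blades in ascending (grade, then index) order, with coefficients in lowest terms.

~R = 4/5*e1 - e2 + 1/3*e3 - 5/6*e4 + 5/6*e5, and R ~R = 157/50, so R^-1 = ~R / (157/50).
R v = -86/5 + 74/15*e12 - 314/45*e13 + 227/45*e14 - 11/45*e15 + 20/3*e23 - 7/6*e24 - 29/6*e25 - 31/6*e34 + 43/6*e35 - 5*e45
Answer: -3814/471*e1 + 621/157*e2 + 2519/471*e3 + 1003/471*e4 - 3829/471*e5


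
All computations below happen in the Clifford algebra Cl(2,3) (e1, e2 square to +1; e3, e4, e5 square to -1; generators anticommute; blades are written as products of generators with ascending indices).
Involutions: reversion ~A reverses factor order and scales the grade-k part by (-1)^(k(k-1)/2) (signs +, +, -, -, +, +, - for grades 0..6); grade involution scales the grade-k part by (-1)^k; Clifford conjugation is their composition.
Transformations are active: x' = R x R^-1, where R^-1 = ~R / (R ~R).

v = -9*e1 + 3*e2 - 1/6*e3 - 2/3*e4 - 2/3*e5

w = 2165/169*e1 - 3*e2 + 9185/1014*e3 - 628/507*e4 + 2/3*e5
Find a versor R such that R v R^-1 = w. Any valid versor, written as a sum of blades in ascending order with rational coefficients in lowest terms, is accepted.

Equal squares first: v^2 = w^2 = 1069/12. Then v + w = 644/169*e1 + 4508/507*e3 - 322/169*e4 is a versor taking v to w, provided it is invertible.
Answer: 644/169*e1 + 4508/507*e3 - 322/169*e4


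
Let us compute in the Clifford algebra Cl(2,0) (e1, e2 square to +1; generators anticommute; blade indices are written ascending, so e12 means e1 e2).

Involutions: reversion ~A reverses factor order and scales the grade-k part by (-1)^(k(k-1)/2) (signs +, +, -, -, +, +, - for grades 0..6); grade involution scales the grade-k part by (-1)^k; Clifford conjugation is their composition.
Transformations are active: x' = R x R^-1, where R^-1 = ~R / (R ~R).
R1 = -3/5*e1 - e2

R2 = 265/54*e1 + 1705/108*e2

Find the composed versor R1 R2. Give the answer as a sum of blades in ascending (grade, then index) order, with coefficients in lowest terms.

Distribute over the terms of R1 (each basis-blade product reordered to ascending indices, repeated generators contracted through their squares):
(-3/5*e1) R2 = -53/18 - 341/36*e12
(-e2) R2 = -1705/108 + 265/54*e12
Summing the partial products and collecting blades:
Answer: -2023/108 - 493/108*e12


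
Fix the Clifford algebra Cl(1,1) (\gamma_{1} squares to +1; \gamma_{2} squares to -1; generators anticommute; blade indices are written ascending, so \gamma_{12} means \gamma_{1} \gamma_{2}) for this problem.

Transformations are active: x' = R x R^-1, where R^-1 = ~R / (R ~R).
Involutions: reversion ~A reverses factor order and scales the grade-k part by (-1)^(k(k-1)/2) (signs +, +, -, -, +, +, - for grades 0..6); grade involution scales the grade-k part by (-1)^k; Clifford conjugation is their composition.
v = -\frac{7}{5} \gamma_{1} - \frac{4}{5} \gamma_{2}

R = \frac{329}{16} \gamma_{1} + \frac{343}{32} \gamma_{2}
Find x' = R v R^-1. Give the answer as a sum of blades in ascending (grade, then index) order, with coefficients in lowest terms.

~R = \frac{329}{16} \gamma_{1} + \frac{343}{32} \gamma_{2}, and R ~R = \frac{315315}{1024}, so R^-1 = ~R / (\frac{315315}{1024}).
R v = -\frac{1617}{80} - \frac{231}{160} \gamma_{12}
Answer: -\frac{1267}{975} \gamma_{1} - \frac{592}{975} \gamma_{2}


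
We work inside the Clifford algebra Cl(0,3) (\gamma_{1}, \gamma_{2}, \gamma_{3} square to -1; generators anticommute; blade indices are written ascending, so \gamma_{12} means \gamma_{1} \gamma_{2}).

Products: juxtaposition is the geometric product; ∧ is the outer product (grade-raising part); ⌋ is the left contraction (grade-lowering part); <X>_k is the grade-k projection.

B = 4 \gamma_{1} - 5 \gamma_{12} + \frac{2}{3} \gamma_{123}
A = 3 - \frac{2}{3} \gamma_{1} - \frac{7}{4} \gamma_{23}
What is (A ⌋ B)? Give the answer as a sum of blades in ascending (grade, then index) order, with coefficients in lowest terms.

step 1: \frac{8}{3} + \frac{79}{6} \gamma_{1} - \frac{10}{3} \gamma_{2} - 15 \gamma_{12} + \frac{4}{9} \gamma_{23} + 2 \gamma_{123}
Answer: \frac{8}{3} + \frac{79}{6} \gamma_{1} - \frac{10}{3} \gamma_{2} - 15 \gamma_{12} + \frac{4}{9} \gamma_{23} + 2 \gamma_{123}
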